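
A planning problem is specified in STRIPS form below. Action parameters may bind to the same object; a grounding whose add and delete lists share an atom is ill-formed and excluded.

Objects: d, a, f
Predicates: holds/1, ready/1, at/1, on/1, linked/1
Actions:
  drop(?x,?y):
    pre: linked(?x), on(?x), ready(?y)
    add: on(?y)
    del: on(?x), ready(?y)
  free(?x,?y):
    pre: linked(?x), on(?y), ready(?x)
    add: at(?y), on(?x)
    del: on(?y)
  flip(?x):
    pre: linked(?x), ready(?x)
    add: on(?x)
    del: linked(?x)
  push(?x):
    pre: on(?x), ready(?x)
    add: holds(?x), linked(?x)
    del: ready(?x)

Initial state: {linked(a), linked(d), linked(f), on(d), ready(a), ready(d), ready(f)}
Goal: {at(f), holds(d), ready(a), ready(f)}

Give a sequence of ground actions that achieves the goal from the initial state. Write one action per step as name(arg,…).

1. free(f,d)  →  {at(d), linked(a), linked(d), linked(f), on(f), ready(a), ready(d), ready(f)}
2. free(d,f)  →  {at(d), at(f), linked(a), linked(d), linked(f), on(d), ready(a), ready(d), ready(f)}
3. push(d)  →  {at(d), at(f), holds(d), linked(a), linked(d), linked(f), on(d), ready(a), ready(f)}

free(f,d); free(d,f); push(d)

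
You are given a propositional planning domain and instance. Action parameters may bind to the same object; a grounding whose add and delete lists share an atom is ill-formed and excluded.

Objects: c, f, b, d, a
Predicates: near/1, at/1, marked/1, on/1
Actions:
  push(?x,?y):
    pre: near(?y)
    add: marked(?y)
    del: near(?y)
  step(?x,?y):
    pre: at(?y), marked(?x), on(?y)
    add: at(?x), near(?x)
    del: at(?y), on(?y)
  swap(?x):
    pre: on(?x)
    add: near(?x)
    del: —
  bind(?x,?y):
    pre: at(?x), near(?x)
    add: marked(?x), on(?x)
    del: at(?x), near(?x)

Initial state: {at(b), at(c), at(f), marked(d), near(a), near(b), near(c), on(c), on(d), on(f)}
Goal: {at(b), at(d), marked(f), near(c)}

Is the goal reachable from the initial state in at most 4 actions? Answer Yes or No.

Yes

1. step(d,c)  →  {at(b), at(d), at(f), marked(d), near(a), near(b), near(c), near(d), on(d), on(f)}
2. swap(f)  →  {at(b), at(d), at(f), marked(d), near(a), near(b), near(c), near(d), near(f), on(d), on(f)}
3. push(c,f)  →  {at(b), at(d), at(f), marked(d), marked(f), near(a), near(b), near(c), near(d), on(d), on(f)}
optimal plan length = 3; 3 ≤ 4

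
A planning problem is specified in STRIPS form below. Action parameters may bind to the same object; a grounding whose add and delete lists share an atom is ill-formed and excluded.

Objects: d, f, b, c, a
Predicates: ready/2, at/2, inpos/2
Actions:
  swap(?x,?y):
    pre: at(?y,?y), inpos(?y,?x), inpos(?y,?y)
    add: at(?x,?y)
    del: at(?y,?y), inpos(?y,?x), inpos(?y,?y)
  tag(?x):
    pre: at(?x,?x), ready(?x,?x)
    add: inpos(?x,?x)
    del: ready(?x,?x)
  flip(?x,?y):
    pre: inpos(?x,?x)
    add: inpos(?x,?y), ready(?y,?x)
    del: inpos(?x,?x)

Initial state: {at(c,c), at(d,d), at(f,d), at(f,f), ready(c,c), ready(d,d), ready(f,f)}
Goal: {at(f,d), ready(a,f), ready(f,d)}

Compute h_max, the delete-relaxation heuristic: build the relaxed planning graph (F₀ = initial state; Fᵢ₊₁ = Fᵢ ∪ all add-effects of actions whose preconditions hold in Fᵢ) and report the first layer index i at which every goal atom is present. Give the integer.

2

F0 = init (7 atoms)
F1 = F0 ∪ {inpos(c,c), inpos(d,d), inpos(f,f)}  (10 atoms)
F2 = F1 ∪ {inpos(c,a), inpos(c,b), inpos(c,d), inpos(c,f), inpos(d,a), inpos(d,b), inpos(d,c), inpos(d,f), inpos(f,a), inpos(f,b), inpos(f,c), inpos(f,d), ready(a,c), ready(a,d), ready(a,f), ready(b,c), ready(b,d), ready(b,f), ready(c,d), ready(c,f), ready(d,c), ready(d,f), ready(f,c), ready(f,d)}  (34 atoms)
goal ⊆ F2  ⇒  h_max = 2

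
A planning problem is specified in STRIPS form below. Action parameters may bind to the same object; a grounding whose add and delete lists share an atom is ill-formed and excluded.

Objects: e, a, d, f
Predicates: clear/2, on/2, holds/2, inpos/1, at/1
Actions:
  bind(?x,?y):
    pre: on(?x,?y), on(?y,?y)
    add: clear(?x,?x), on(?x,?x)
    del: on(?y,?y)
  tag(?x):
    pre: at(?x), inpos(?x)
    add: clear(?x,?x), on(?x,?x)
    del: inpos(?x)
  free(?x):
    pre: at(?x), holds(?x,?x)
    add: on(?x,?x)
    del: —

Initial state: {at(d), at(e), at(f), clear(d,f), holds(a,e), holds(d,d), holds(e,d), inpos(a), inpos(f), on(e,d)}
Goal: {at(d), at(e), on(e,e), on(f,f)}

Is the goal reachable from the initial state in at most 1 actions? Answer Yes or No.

No

1. tag(f)  →  {at(d), at(e), at(f), clear(d,f), clear(f,f), holds(a,e), holds(d,d), holds(e,d), inpos(a), on(e,d), on(f,f)}
2. free(d)  →  {at(d), at(e), at(f), clear(d,f), clear(f,f), holds(a,e), holds(d,d), holds(e,d), inpos(a), on(d,d), on(e,d), on(f,f)}
3. bind(e,d)  →  {at(d), at(e), at(f), clear(d,f), clear(e,e), clear(f,f), holds(a,e), holds(d,d), holds(e,d), inpos(a), on(e,d), on(e,e), on(f,f)}
optimal plan length = 3; 3 > 1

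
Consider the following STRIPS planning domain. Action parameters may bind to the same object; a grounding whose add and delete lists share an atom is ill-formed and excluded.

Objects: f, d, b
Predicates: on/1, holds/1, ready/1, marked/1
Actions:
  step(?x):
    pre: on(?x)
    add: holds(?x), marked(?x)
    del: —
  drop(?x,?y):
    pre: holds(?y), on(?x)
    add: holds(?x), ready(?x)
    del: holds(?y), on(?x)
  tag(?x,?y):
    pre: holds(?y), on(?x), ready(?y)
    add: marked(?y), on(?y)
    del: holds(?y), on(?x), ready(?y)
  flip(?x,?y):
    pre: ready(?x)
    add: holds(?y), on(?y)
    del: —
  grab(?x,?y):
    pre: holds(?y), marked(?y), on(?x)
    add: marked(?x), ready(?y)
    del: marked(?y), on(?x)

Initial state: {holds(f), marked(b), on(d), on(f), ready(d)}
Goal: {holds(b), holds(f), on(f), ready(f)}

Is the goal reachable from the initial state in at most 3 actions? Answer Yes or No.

Yes

1. step(f)  →  {holds(f), marked(b), marked(f), on(d), on(f), ready(d)}
2. flip(d,b)  →  {holds(b), holds(f), marked(b), marked(f), on(b), on(d), on(f), ready(d)}
3. grab(d,f)  →  {holds(b), holds(f), marked(b), marked(d), on(b), on(f), ready(d), ready(f)}
optimal plan length = 3; 3 ≤ 3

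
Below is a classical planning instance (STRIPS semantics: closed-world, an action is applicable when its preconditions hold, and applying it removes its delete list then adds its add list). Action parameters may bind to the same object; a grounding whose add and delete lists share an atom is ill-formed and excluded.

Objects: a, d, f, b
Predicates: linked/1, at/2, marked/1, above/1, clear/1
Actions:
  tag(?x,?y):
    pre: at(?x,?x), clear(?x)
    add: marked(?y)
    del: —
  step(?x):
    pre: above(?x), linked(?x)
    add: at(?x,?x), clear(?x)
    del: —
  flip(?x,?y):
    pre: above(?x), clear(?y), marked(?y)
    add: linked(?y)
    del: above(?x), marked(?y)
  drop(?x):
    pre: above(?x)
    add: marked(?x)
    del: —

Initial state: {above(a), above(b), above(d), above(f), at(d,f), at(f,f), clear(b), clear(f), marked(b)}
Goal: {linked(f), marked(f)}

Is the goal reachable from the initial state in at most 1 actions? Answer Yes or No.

1. tag(f,f)  →  {above(a), above(b), above(d), above(f), at(d,f), at(f,f), clear(b), clear(f), marked(b), marked(f)}
2. flip(a,f)  →  {above(b), above(d), above(f), at(d,f), at(f,f), clear(b), clear(f), linked(f), marked(b)}
3. tag(f,f)  →  {above(b), above(d), above(f), at(d,f), at(f,f), clear(b), clear(f), linked(f), marked(b), marked(f)}
optimal plan length = 3; 3 > 1

No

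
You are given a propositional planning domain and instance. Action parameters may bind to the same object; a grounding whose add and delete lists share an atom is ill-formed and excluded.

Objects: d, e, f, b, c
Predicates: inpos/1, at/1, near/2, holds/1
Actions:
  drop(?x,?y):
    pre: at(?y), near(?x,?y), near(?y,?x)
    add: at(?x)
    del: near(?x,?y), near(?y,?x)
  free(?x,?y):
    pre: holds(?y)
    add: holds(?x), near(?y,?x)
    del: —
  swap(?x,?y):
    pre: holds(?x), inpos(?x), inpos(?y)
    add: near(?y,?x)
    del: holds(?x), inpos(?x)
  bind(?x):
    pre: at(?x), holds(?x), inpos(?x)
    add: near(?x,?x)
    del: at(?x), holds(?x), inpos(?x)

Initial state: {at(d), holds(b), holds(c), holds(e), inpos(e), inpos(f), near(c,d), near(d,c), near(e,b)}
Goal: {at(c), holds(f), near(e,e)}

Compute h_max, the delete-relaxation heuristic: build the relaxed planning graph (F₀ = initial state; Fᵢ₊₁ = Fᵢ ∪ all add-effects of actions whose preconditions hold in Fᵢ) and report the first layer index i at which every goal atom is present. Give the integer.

1

F0 = init (9 atoms)
F1 = F0 ∪ {at(c), holds(d), holds(f), near(b,b), near(b,c), near(b,d), near(b,e), near(b,f), near(c,b), near(c,c), near(c,e), near(c,f), near(e,c), near(e,d), near(e,e), near(e,f), near(f,e)}  (26 atoms)
goal ⊆ F1  ⇒  h_max = 1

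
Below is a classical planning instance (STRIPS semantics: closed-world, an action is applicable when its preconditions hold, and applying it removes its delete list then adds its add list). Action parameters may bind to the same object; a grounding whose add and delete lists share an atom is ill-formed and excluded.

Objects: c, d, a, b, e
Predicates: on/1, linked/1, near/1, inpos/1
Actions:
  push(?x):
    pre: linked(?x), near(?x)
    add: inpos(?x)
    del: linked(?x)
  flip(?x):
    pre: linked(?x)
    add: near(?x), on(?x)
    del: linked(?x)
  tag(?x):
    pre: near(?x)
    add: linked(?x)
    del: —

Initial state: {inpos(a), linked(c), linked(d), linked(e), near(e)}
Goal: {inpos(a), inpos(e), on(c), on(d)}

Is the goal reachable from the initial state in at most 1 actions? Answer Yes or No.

No

1. push(e)  →  {inpos(a), inpos(e), linked(c), linked(d), near(e)}
2. flip(c)  →  {inpos(a), inpos(e), linked(d), near(c), near(e), on(c)}
3. flip(d)  →  {inpos(a), inpos(e), near(c), near(d), near(e), on(c), on(d)}
optimal plan length = 3; 3 > 1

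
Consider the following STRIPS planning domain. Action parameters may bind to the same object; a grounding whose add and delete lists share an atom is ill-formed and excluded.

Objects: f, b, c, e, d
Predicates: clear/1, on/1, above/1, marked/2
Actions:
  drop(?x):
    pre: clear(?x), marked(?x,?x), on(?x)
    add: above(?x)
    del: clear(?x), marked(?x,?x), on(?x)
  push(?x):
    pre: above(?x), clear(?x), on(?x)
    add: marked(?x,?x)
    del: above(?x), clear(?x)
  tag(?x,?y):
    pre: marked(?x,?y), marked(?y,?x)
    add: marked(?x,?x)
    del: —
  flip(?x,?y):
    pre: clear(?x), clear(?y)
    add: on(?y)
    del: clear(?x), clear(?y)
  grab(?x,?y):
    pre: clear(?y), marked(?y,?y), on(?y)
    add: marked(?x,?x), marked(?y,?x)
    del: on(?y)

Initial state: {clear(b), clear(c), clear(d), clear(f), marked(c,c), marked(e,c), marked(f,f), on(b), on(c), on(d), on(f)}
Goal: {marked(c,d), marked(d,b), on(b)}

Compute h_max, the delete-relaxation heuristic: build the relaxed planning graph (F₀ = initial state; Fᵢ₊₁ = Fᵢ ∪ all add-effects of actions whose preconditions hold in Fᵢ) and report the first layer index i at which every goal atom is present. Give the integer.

2

F0 = init (11 atoms)
F1 = F0 ∪ {above(c), above(f), marked(b,b), marked(c,b), marked(c,d), marked(c,e), marked(c,f), marked(d,d), marked(e,e), marked(f,b), marked(f,c), marked(f,d), marked(f,e)}  (24 atoms)
F2 = F1 ∪ {above(b), above(d), marked(b,c), marked(b,d), marked(b,e), marked(b,f), marked(d,b), marked(d,c), marked(d,e), marked(d,f)}  (34 atoms)
goal ⊆ F2  ⇒  h_max = 2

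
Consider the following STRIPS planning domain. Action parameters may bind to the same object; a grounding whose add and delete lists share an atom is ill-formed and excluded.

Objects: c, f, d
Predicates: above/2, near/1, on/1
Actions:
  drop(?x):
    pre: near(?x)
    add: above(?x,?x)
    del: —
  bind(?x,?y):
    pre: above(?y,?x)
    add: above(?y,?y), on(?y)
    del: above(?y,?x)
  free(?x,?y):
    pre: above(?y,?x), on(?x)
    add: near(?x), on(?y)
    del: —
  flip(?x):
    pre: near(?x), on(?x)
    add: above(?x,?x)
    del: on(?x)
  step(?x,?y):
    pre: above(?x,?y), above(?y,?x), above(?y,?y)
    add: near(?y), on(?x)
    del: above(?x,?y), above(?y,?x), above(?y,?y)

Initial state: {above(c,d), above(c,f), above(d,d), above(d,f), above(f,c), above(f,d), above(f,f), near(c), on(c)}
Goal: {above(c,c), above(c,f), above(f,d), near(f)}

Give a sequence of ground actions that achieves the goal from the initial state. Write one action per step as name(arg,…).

1. drop(c)  →  {above(c,c), above(c,d), above(c,f), above(d,d), above(d,f), above(f,c), above(f,d), above(f,f), near(c), on(c)}
2. step(f,f)  →  {above(c,c), above(c,d), above(c,f), above(d,d), above(d,f), above(f,c), above(f,d), near(c), near(f), on(c), on(f)}

drop(c); step(f,f)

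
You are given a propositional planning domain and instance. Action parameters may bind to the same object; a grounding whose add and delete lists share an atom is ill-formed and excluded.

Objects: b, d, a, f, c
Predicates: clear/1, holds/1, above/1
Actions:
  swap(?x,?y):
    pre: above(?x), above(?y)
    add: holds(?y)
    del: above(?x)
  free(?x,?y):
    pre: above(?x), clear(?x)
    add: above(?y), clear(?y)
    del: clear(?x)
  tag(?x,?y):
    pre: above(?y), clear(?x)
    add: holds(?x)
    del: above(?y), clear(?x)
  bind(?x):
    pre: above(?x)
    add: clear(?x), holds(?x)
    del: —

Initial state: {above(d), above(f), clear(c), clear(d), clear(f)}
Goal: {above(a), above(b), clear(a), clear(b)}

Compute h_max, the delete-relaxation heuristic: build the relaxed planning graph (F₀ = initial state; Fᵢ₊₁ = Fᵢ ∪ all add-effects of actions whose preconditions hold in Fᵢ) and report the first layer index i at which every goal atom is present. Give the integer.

1

F0 = init (5 atoms)
F1 = F0 ∪ {above(a), above(b), above(c), clear(a), clear(b), holds(c), holds(d), holds(f)}  (13 atoms)
goal ⊆ F1  ⇒  h_max = 1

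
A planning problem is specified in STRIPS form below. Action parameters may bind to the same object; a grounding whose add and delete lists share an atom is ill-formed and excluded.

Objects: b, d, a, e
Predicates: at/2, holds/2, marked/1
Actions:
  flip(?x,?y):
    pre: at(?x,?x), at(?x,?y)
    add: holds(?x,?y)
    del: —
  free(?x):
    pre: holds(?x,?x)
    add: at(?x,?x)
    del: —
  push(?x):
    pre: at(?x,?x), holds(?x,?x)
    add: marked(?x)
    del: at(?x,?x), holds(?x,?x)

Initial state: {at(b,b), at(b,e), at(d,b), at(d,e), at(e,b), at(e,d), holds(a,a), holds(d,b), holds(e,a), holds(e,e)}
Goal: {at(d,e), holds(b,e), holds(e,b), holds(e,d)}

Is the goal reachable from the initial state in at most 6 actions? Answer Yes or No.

Yes

1. flip(b,e)  →  {at(b,b), at(b,e), at(d,b), at(d,e), at(e,b), at(e,d), holds(a,a), holds(b,e), holds(d,b), holds(e,a), holds(e,e)}
2. free(e)  →  {at(b,b), at(b,e), at(d,b), at(d,e), at(e,b), at(e,d), at(e,e), holds(a,a), holds(b,e), holds(d,b), holds(e,a), holds(e,e)}
3. flip(e,b)  →  {at(b,b), at(b,e), at(d,b), at(d,e), at(e,b), at(e,d), at(e,e), holds(a,a), holds(b,e), holds(d,b), holds(e,a), holds(e,b), holds(e,e)}
4. flip(e,d)  →  {at(b,b), at(b,e), at(d,b), at(d,e), at(e,b), at(e,d), at(e,e), holds(a,a), holds(b,e), holds(d,b), holds(e,a), holds(e,b), holds(e,d), holds(e,e)}
optimal plan length = 4; 4 ≤ 6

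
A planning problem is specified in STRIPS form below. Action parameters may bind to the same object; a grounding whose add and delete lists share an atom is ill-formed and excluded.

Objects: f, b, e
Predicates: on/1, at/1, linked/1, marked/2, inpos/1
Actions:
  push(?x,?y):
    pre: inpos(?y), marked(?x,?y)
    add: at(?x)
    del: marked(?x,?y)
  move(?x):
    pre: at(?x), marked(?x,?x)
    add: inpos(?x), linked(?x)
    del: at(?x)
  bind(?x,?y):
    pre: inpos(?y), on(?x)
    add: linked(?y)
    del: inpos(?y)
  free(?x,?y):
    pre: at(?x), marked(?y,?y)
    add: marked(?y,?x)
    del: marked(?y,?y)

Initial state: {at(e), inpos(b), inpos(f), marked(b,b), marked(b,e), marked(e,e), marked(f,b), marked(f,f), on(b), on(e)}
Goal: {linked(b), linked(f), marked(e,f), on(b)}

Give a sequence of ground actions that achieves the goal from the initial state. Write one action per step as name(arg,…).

1. push(f,f)  →  {at(e), at(f), inpos(b), inpos(f), marked(b,b), marked(b,e), marked(e,e), marked(f,b), on(b), on(e)}
2. bind(b,f)  →  {at(e), at(f), inpos(b), linked(f), marked(b,b), marked(b,e), marked(e,e), marked(f,b), on(b), on(e)}
3. bind(b,b)  →  {at(e), at(f), linked(b), linked(f), marked(b,b), marked(b,e), marked(e,e), marked(f,b), on(b), on(e)}
4. free(f,e)  →  {at(e), at(f), linked(b), linked(f), marked(b,b), marked(b,e), marked(e,f), marked(f,b), on(b), on(e)}

push(f,f); bind(b,f); bind(b,b); free(f,e)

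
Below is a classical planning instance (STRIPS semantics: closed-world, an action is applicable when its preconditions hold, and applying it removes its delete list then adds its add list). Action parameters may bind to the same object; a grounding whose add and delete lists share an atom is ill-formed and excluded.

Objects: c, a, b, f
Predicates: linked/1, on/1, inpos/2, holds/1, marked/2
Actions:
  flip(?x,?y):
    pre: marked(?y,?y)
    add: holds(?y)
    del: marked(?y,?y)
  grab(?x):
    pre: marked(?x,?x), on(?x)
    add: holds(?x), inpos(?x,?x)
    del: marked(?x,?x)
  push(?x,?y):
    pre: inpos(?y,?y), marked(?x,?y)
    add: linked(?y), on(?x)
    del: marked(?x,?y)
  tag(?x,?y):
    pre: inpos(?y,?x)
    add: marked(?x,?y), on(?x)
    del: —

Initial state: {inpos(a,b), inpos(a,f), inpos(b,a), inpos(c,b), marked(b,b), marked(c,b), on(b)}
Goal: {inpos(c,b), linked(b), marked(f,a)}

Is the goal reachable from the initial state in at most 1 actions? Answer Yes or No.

No

1. grab(b)  →  {holds(b), inpos(a,b), inpos(a,f), inpos(b,a), inpos(b,b), inpos(c,b), marked(c,b), on(b)}
2. push(c,b)  →  {holds(b), inpos(a,b), inpos(a,f), inpos(b,a), inpos(b,b), inpos(c,b), linked(b), on(b), on(c)}
3. tag(f,a)  →  {holds(b), inpos(a,b), inpos(a,f), inpos(b,a), inpos(b,b), inpos(c,b), linked(b), marked(f,a), on(b), on(c), on(f)}
optimal plan length = 3; 3 > 1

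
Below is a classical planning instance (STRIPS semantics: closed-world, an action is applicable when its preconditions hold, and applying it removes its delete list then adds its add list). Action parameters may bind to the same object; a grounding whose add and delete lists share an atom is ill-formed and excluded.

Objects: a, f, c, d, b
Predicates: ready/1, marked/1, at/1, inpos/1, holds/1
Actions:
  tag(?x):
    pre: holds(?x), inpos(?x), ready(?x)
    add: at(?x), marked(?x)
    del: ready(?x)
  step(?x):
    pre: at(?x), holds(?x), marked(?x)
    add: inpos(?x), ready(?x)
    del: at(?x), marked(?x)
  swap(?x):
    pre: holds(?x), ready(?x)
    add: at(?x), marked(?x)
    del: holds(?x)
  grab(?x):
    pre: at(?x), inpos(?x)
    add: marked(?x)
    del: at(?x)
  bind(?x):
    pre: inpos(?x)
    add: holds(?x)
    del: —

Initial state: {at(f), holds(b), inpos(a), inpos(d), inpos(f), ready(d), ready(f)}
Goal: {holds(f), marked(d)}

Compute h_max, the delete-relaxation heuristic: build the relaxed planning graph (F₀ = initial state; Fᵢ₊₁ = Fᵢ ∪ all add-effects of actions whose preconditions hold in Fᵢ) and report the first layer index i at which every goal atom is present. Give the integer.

2

F0 = init (7 atoms)
F1 = F0 ∪ {holds(a), holds(d), holds(f), marked(f)}  (11 atoms)
F2 = F1 ∪ {at(d), marked(d)}  (13 atoms)
goal ⊆ F2  ⇒  h_max = 2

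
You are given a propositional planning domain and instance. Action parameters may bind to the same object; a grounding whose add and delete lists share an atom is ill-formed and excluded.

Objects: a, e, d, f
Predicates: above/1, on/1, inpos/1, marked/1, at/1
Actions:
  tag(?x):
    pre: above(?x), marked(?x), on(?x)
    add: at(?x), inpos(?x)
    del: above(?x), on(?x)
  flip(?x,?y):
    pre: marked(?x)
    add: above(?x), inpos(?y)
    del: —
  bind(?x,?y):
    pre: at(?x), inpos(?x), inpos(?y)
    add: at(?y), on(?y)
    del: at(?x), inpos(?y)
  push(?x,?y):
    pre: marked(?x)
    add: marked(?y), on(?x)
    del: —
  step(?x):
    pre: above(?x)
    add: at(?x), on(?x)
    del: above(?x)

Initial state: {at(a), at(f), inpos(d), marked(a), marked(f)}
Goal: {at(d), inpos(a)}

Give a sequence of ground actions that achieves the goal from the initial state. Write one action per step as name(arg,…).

1. flip(a,a)  →  {above(a), at(a), at(f), inpos(a), inpos(d), marked(a), marked(f)}
2. bind(a,d)  →  {above(a), at(d), at(f), inpos(a), marked(a), marked(f), on(d)}

flip(a,a); bind(a,d)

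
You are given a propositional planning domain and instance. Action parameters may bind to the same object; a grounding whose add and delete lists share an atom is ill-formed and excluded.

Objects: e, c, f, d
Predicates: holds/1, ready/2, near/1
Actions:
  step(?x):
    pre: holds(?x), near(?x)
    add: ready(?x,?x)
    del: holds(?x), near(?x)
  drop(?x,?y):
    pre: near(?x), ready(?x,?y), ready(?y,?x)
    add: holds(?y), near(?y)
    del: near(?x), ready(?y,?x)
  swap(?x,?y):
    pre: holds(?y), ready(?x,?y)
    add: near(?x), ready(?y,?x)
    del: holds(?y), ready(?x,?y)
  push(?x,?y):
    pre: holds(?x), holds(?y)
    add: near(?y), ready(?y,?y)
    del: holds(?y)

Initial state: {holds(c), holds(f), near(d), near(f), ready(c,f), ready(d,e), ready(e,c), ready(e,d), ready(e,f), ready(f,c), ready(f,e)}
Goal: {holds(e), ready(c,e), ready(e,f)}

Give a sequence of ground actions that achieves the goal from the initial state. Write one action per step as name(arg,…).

drop(d,e); swap(e,c)

1. drop(d,e)  →  {holds(c), holds(e), holds(f), near(e), near(f), ready(c,f), ready(d,e), ready(e,c), ready(e,f), ready(f,c), ready(f,e)}
2. swap(e,c)  →  {holds(e), holds(f), near(e), near(f), ready(c,e), ready(c,f), ready(d,e), ready(e,f), ready(f,c), ready(f,e)}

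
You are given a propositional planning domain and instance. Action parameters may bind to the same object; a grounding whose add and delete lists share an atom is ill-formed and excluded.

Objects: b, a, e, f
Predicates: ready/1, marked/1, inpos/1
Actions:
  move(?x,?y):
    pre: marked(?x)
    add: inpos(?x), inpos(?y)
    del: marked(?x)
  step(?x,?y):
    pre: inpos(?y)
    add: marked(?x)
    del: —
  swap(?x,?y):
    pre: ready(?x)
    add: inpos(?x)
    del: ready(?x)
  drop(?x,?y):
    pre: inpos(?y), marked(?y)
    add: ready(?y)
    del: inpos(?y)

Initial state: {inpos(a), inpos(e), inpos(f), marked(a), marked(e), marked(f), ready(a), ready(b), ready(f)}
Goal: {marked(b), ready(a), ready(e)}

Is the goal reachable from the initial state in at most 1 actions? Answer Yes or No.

1. step(b,a)  →  {inpos(a), inpos(e), inpos(f), marked(a), marked(b), marked(e), marked(f), ready(a), ready(b), ready(f)}
2. drop(b,e)  →  {inpos(a), inpos(f), marked(a), marked(b), marked(e), marked(f), ready(a), ready(b), ready(e), ready(f)}
optimal plan length = 2; 2 > 1

No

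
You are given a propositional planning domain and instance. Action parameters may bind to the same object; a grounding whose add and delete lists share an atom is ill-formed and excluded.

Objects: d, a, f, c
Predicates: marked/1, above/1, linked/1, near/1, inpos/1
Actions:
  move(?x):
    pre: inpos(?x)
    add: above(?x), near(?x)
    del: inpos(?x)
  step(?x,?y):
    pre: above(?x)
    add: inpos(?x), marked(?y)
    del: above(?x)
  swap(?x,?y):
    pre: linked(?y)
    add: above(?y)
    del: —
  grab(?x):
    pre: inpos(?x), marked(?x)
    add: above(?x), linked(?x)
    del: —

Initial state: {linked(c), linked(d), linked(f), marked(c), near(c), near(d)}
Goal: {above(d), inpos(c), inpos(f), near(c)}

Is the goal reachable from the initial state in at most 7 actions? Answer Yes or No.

1. swap(d,d)  →  {above(d), linked(c), linked(d), linked(f), marked(c), near(c), near(d)}
2. swap(d,f)  →  {above(d), above(f), linked(c), linked(d), linked(f), marked(c), near(c), near(d)}
3. step(f,d)  →  {above(d), inpos(f), linked(c), linked(d), linked(f), marked(c), marked(d), near(c), near(d)}
4. swap(d,c)  →  {above(c), above(d), inpos(f), linked(c), linked(d), linked(f), marked(c), marked(d), near(c), near(d)}
5. step(c,d)  →  {above(d), inpos(c), inpos(f), linked(c), linked(d), linked(f), marked(c), marked(d), near(c), near(d)}
optimal plan length = 5; 5 ≤ 7

Yes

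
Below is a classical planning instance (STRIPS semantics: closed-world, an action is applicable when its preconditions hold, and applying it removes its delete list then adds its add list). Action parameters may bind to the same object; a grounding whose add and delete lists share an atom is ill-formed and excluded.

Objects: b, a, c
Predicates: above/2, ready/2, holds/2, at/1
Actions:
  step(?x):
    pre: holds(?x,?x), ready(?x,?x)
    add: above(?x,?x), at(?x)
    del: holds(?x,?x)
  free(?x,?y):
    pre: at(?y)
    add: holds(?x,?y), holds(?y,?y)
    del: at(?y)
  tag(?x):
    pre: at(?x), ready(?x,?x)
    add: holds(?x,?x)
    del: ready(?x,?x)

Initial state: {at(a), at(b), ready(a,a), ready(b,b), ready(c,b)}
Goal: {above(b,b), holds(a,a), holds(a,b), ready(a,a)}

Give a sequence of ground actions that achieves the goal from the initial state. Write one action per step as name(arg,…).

free(b,a); free(a,b); step(b)

1. free(b,a)  →  {at(b), holds(a,a), holds(b,a), ready(a,a), ready(b,b), ready(c,b)}
2. free(a,b)  →  {holds(a,a), holds(a,b), holds(b,a), holds(b,b), ready(a,a), ready(b,b), ready(c,b)}
3. step(b)  →  {above(b,b), at(b), holds(a,a), holds(a,b), holds(b,a), ready(a,a), ready(b,b), ready(c,b)}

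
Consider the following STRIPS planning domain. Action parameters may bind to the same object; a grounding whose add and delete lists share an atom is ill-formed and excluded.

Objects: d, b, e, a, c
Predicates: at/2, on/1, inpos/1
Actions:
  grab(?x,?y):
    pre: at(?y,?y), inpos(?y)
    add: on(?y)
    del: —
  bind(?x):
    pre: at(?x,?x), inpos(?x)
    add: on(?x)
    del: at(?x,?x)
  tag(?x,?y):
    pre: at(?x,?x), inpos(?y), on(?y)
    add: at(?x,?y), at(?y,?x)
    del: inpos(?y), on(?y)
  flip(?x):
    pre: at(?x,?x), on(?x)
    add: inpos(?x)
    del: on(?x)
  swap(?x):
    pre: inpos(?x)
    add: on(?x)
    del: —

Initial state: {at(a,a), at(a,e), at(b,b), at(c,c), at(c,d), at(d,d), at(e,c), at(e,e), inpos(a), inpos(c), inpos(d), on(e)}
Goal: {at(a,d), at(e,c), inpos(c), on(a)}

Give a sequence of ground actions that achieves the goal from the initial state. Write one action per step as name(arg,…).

1. grab(d,d)  →  {at(a,a), at(a,e), at(b,b), at(c,c), at(c,d), at(d,d), at(e,c), at(e,e), inpos(a), inpos(c), inpos(d), on(d), on(e)}
2. grab(d,a)  →  {at(a,a), at(a,e), at(b,b), at(c,c), at(c,d), at(d,d), at(e,c), at(e,e), inpos(a), inpos(c), inpos(d), on(a), on(d), on(e)}
3. tag(a,d)  →  {at(a,a), at(a,d), at(a,e), at(b,b), at(c,c), at(c,d), at(d,a), at(d,d), at(e,c), at(e,e), inpos(a), inpos(c), on(a), on(e)}

grab(d,d); grab(d,a); tag(a,d)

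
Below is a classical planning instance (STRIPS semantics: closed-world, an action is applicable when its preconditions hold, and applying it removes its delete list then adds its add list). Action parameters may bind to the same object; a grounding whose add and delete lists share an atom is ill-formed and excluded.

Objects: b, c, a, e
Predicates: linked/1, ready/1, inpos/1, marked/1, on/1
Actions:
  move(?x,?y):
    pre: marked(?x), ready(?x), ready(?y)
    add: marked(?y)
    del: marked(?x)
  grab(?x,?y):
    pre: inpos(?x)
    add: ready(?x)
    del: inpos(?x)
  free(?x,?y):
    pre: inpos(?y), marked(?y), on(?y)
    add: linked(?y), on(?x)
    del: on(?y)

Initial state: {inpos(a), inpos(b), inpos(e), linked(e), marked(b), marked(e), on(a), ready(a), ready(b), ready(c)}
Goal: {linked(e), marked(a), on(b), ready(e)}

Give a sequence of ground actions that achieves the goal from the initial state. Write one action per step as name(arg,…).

1. move(b,a)  →  {inpos(a), inpos(b), inpos(e), linked(e), marked(a), marked(e), on(a), ready(a), ready(b), ready(c)}
2. grab(e,b)  →  {inpos(a), inpos(b), linked(e), marked(a), marked(e), on(a), ready(a), ready(b), ready(c), ready(e)}
3. free(b,a)  →  {inpos(a), inpos(b), linked(a), linked(e), marked(a), marked(e), on(b), ready(a), ready(b), ready(c), ready(e)}

move(b,a); grab(e,b); free(b,a)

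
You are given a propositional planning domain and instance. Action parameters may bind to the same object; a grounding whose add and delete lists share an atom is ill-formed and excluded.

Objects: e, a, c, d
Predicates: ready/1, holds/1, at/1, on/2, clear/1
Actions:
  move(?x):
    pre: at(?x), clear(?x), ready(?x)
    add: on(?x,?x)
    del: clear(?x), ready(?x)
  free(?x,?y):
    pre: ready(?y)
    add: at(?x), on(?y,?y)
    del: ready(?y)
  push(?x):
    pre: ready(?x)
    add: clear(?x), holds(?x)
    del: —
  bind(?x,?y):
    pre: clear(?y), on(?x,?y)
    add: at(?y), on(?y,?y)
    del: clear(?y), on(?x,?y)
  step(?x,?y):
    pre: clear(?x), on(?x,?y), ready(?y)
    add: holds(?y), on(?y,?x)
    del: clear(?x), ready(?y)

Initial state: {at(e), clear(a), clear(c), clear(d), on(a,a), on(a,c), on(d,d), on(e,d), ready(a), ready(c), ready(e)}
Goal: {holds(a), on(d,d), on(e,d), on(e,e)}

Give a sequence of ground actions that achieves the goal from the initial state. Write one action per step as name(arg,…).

free(e,e); push(a)

1. free(e,e)  →  {at(e), clear(a), clear(c), clear(d), on(a,a), on(a,c), on(d,d), on(e,d), on(e,e), ready(a), ready(c)}
2. push(a)  →  {at(e), clear(a), clear(c), clear(d), holds(a), on(a,a), on(a,c), on(d,d), on(e,d), on(e,e), ready(a), ready(c)}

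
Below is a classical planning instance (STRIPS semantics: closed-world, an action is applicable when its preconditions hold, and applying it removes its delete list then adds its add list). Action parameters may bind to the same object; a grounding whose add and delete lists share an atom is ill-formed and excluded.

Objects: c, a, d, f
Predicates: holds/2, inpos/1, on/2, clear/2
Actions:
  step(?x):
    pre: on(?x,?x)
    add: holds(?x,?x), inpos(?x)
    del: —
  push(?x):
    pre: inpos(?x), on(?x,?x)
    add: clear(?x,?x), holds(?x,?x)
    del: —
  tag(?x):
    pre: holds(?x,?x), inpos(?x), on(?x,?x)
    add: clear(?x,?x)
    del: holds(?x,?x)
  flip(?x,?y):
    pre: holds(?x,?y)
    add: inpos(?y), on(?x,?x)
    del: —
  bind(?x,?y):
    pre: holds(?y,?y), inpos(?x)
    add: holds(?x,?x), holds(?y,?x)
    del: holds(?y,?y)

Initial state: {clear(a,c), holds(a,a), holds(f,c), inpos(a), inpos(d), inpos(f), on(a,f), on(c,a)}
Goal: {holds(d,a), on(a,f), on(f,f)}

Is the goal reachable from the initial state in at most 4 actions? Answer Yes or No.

1. flip(f,c)  →  {clear(a,c), holds(a,a), holds(f,c), inpos(a), inpos(c), inpos(d), inpos(f), on(a,f), on(c,a), on(f,f)}
2. bind(d,a)  →  {clear(a,c), holds(a,d), holds(d,d), holds(f,c), inpos(a), inpos(c), inpos(d), inpos(f), on(a,f), on(c,a), on(f,f)}
3. bind(a,d)  →  {clear(a,c), holds(a,a), holds(a,d), holds(d,a), holds(f,c), inpos(a), inpos(c), inpos(d), inpos(f), on(a,f), on(c,a), on(f,f)}
optimal plan length = 3; 3 ≤ 4

Yes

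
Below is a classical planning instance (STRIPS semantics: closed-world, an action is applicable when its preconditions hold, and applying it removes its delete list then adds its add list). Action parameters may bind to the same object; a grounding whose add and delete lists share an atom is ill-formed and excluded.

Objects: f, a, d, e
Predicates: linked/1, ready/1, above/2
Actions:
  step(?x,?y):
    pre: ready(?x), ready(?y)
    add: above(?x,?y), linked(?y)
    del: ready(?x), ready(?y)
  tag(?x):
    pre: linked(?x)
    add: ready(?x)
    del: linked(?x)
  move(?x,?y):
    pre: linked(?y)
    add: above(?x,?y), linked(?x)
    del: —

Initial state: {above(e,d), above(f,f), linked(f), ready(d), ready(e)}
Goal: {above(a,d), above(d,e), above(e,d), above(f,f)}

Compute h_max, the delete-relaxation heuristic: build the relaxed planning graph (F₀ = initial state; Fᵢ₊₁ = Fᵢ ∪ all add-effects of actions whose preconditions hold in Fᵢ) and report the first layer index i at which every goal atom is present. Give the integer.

F0 = init (5 atoms)
F1 = F0 ∪ {above(a,f), above(d,d), above(d,e), above(d,f), above(e,e), above(e,f), linked(a), linked(d), linked(e), ready(f)}  (15 atoms)
F2 = F1 ∪ {above(a,a), above(a,d), above(a,e), above(d,a), above(e,a), above(f,a), above(f,d), above(f,e), ready(a)}  (24 atoms)
goal ⊆ F2  ⇒  h_max = 2

2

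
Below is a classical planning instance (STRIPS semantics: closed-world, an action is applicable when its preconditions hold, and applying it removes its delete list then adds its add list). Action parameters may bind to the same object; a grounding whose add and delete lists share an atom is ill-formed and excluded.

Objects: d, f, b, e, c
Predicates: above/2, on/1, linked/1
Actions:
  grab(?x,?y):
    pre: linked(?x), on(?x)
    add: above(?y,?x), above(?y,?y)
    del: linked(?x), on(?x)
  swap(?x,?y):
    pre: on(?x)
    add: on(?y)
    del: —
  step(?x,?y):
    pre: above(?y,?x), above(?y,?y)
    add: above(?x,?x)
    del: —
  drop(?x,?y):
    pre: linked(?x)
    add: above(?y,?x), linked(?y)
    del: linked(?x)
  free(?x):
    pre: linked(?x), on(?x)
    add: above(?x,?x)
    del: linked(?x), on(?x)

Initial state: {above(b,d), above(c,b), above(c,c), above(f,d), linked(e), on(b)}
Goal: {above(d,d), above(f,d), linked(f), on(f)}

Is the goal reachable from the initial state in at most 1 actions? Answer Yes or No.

No

1. swap(b,f)  →  {above(b,d), above(c,b), above(c,c), above(f,d), linked(e), on(b), on(f)}
2. step(b,c)  →  {above(b,b), above(b,d), above(c,b), above(c,c), above(f,d), linked(e), on(b), on(f)}
3. step(d,b)  →  {above(b,b), above(b,d), above(c,b), above(c,c), above(d,d), above(f,d), linked(e), on(b), on(f)}
4. drop(e,f)  →  {above(b,b), above(b,d), above(c,b), above(c,c), above(d,d), above(f,d), above(f,e), linked(f), on(b), on(f)}
optimal plan length = 4; 4 > 1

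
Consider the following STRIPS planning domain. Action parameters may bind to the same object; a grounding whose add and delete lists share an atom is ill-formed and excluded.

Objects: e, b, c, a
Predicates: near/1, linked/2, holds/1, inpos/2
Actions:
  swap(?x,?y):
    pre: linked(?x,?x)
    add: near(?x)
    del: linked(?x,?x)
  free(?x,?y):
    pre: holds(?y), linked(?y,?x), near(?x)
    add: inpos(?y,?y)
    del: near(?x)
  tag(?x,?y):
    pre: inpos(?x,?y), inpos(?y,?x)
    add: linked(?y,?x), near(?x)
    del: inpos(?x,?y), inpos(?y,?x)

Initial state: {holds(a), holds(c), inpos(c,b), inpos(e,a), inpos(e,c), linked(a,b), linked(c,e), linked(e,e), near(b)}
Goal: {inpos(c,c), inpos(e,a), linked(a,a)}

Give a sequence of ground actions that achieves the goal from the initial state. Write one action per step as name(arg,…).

1. swap(e,e)  →  {holds(a), holds(c), inpos(c,b), inpos(e,a), inpos(e,c), linked(a,b), linked(c,e), near(b), near(e)}
2. free(e,c)  →  {holds(a), holds(c), inpos(c,b), inpos(c,c), inpos(e,a), inpos(e,c), linked(a,b), linked(c,e), near(b)}
3. free(b,a)  →  {holds(a), holds(c), inpos(a,a), inpos(c,b), inpos(c,c), inpos(e,a), inpos(e,c), linked(a,b), linked(c,e)}
4. tag(a,a)  →  {holds(a), holds(c), inpos(c,b), inpos(c,c), inpos(e,a), inpos(e,c), linked(a,a), linked(a,b), linked(c,e), near(a)}

swap(e,e); free(e,c); free(b,a); tag(a,a)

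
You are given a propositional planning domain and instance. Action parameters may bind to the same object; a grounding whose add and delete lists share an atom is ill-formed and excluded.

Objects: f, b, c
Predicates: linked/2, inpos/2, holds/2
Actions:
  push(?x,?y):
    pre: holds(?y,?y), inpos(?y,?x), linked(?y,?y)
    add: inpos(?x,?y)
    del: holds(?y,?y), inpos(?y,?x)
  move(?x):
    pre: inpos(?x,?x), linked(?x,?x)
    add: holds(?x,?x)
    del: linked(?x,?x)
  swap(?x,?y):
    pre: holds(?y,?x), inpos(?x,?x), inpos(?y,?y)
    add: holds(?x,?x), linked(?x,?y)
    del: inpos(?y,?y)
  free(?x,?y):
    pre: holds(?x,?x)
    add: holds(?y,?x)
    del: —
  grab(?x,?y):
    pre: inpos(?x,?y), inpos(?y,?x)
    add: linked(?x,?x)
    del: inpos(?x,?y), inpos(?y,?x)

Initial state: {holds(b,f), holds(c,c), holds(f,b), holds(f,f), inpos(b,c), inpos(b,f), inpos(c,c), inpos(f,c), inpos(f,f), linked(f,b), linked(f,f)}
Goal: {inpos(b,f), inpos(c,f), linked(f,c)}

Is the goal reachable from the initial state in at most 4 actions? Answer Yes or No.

Yes

1. free(f,c)  →  {holds(b,f), holds(c,c), holds(c,f), holds(f,b), holds(f,f), inpos(b,c), inpos(b,f), inpos(c,c), inpos(f,c), inpos(f,f), linked(f,b), linked(f,f)}
2. push(c,f)  →  {holds(b,f), holds(c,c), holds(c,f), holds(f,b), inpos(b,c), inpos(b,f), inpos(c,c), inpos(c,f), inpos(f,f), linked(f,b), linked(f,f)}
3. swap(f,c)  →  {holds(b,f), holds(c,c), holds(c,f), holds(f,b), holds(f,f), inpos(b,c), inpos(b,f), inpos(c,f), inpos(f,f), linked(f,b), linked(f,c), linked(f,f)}
optimal plan length = 3; 3 ≤ 4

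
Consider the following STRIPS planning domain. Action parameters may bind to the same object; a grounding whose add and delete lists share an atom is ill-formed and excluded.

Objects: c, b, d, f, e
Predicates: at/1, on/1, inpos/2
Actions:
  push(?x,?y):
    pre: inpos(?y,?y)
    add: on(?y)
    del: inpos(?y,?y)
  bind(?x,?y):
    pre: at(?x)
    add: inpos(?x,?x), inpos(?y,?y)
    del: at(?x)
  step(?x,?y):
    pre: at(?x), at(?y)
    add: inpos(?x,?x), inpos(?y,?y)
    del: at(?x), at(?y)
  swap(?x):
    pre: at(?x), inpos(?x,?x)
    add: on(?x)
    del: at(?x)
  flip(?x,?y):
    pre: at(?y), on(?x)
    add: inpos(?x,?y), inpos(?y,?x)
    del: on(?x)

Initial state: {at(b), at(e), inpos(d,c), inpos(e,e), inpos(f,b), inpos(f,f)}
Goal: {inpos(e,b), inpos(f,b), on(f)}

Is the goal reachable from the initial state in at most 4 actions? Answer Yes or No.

1. push(c,f)  →  {at(b), at(e), inpos(d,c), inpos(e,e), inpos(f,b), on(f)}
2. push(c,e)  →  {at(b), at(e), inpos(d,c), inpos(f,b), on(e), on(f)}
3. flip(e,b)  →  {at(b), at(e), inpos(b,e), inpos(d,c), inpos(e,b), inpos(f,b), on(f)}
optimal plan length = 3; 3 ≤ 4

Yes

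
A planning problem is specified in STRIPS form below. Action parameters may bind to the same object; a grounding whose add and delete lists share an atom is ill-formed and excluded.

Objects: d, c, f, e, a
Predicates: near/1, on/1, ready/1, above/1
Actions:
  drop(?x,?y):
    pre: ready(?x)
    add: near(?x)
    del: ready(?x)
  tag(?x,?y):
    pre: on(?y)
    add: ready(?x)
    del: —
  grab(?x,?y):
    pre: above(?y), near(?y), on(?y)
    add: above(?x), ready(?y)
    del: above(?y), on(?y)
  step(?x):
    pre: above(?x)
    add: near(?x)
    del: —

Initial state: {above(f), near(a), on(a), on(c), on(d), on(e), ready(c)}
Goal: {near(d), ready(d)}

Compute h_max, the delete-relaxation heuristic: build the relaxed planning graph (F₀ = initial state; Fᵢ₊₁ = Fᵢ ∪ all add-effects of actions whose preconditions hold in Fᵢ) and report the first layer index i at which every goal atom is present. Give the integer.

F0 = init (7 atoms)
F1 = F0 ∪ {near(c), near(f), ready(a), ready(d), ready(e), ready(f)}  (13 atoms)
F2 = F1 ∪ {near(d), near(e)}  (15 atoms)
goal ⊆ F2  ⇒  h_max = 2

2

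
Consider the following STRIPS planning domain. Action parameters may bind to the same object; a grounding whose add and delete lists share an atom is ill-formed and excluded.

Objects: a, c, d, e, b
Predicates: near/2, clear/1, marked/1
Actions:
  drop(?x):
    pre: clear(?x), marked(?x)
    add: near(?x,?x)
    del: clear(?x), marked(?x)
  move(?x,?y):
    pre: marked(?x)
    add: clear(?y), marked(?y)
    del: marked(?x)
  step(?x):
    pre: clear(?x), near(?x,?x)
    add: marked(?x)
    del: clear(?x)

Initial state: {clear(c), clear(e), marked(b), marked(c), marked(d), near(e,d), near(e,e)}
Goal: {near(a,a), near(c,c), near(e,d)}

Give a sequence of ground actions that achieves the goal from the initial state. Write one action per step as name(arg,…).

drop(c); move(d,a); drop(a)

1. drop(c)  →  {clear(e), marked(b), marked(d), near(c,c), near(e,d), near(e,e)}
2. move(d,a)  →  {clear(a), clear(e), marked(a), marked(b), near(c,c), near(e,d), near(e,e)}
3. drop(a)  →  {clear(e), marked(b), near(a,a), near(c,c), near(e,d), near(e,e)}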